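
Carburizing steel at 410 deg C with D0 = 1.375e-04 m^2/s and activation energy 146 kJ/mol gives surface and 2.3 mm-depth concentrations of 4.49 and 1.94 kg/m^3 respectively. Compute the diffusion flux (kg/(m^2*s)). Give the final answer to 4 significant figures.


Step 1: D = D0 * exp(-Qd/(R*T))
T = 410 + 273.15 = 683.15 K
D = 1.375e-04 * exp(-146e3 / (8.314 * 683.15)) = 9.43035e-16 m^2/s
Step 2: J = D * (C1 - C2) / dx
J = 9.43035e-16 * (4.49 - 1.94) / 2.3e-03
J = 1.046e-12 kg/(m^2*s)


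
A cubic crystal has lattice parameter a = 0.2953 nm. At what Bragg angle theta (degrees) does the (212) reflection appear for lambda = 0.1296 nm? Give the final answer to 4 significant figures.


d = a / sqrt(h^2+k^2+l^2)
d = 0.2953 / sqrt(9) = 0.0984333 nm
lambda = 2*d*sin(theta)  =>  sin(theta) = lambda / (2*d)
sin(theta) = 0.1296 / (2 * 0.0984333) = 0.658314
theta = 41.17 deg


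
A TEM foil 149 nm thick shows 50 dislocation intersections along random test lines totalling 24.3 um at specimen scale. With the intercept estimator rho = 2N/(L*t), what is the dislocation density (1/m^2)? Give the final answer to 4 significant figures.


rho = 2N / (L * t)
L = 24.3 um = 2.43e-05 m, t = 149 nm = 1.49e-07 m
rho = 2 * 50 / (2.43e-05 * 1.49e-07)
rho = 2.762e+13 1/m^2


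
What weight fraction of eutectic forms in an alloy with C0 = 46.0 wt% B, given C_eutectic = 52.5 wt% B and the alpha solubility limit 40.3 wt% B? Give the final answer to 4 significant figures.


f_primary = (C_e - C0) / (C_e - C_alpha_max)
f_primary = (52.5 - 46.0) / (52.5 - 40.3)
f_primary = 0.532787
f_eutectic = 1 - 0.532787 = 0.4672


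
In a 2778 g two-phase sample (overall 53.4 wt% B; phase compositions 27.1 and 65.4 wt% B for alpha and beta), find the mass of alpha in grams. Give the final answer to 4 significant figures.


f_alpha = (C_beta - C0) / (C_beta - C_alpha)
f_alpha = (65.4 - 53.4) / (65.4 - 27.1) = 0.313316
m_alpha = f_alpha * m_total = 0.313316 * 2778 = 870.4 g


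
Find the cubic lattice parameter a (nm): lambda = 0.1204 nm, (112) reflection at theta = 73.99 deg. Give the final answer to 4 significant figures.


d = lambda / (2*sin(theta))
d = 0.1204 / (2*sin(73.99 deg))
d = 0.0626292 nm
a = d * sqrt(h^2+k^2+l^2) = 0.0626292 * sqrt(6)
a = 0.1534 nm


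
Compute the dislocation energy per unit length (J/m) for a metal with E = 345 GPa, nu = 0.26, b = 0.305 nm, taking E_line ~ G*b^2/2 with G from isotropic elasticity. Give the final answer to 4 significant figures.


Step 1: G = E / (2*(1+nu))
G = 345 / (2*(1+0.26)) = 136.905 GPa = 1.36905e+11 Pa
Step 2: E_line = G*b^2/2
b = 0.305 nm = 3.05e-10 m
E_line = 0.5 * 1.36905e+11 * (3.05e-10)^2 = 6.368e-09 J/m


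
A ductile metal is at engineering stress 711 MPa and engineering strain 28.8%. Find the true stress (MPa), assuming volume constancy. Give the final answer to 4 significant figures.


sigma_true = sigma_eng * (1 + epsilon_eng)
sigma_true = 711 * (1 + 0.288)
sigma_true = 915.8 MPa


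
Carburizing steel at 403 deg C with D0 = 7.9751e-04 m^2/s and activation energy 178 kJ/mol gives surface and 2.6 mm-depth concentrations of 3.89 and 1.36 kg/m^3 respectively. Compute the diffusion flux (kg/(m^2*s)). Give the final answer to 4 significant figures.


Step 1: D = D0 * exp(-Qd/(R*T))
T = 403 + 273.15 = 676.15 K
D = 7.9751e-04 * exp(-178e3 / (8.314 * 676.15)) = 1.41319e-17 m^2/s
Step 2: J = D * (C1 - C2) / dx
J = 1.41319e-17 * (3.89 - 1.36) / 2.6e-03
J = 1.375e-14 kg/(m^2*s)


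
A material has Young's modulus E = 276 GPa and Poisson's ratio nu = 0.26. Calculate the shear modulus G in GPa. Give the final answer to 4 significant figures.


G = E / (2*(1+nu))
G = 276 / (2*(1+0.26))
G = 109.5 GPa


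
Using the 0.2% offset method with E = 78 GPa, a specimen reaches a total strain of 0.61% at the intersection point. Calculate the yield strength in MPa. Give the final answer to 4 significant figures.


Offset strain = 0.002
Elastic strain at yield = total_strain - offset = 6.1e-03 - 0.002 = 4.1e-03
sigma_y = E * elastic_strain = 78000 * 4.1e-03
sigma_y = 319.8 MPa


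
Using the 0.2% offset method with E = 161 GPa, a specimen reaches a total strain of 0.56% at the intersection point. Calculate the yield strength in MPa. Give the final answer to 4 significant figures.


Offset strain = 0.002
Elastic strain at yield = total_strain - offset = 5.6e-03 - 0.002 = 3.6e-03
sigma_y = E * elastic_strain = 161000 * 3.6e-03
sigma_y = 579.6 MPa


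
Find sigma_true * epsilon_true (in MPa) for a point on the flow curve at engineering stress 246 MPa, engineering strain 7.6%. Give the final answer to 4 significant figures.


sigma_true = sigma_eng * (1 + epsilon_eng)
sigma_true = 246 * (1 + 0.076) = 264.696 MPa
epsilon_true = ln(1 + epsilon_eng)
epsilon_true = ln(1 + 0.076) = 0.0732505
sigma_true * epsilon_true = 264.696 * 0.0732505 = 19.39 MPa


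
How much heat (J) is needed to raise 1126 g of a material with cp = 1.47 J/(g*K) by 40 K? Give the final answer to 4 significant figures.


Q = m * cp * dT
Q = 1126 * 1.47 * 40
Q = 66210 J


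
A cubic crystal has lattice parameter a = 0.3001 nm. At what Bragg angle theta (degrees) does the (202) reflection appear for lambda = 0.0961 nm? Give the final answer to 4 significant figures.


d = a / sqrt(h^2+k^2+l^2)
d = 0.3001 / sqrt(8) = 0.106101 nm
lambda = 2*d*sin(theta)  =>  sin(theta) = lambda / (2*d)
sin(theta) = 0.0961 / (2 * 0.106101) = 0.452869
theta = 26.93 deg


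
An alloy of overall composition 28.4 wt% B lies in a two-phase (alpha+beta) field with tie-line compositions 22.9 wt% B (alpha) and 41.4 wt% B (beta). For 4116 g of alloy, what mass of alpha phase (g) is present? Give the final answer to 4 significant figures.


f_alpha = (C_beta - C0) / (C_beta - C_alpha)
f_alpha = (41.4 - 28.4) / (41.4 - 22.9) = 0.702703
m_alpha = f_alpha * m_total = 0.702703 * 4116 = 2892 g


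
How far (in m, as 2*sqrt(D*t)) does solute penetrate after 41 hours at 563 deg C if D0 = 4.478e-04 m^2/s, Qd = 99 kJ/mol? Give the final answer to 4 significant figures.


Step 1: D = D0 * exp(-Qd/(R*T))
T = 836.15 K
D = 4.478e-04 * exp(-99e3 / (8.314 * 836.15)) = 2.9261e-10 m^2/s
Step 2: L = 2*sqrt(D*t)
t = 41 h = 147600 s
L = 2*sqrt(2.9261e-10 * 147600) = 0.01314 m


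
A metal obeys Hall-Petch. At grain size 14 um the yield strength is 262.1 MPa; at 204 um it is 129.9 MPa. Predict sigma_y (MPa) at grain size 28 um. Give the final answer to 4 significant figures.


sigma_y = sigma0 + k / sqrt(d)
1/sqrt(d1) = 1/sqrt(1.4e-05) = 267.261;  1/sqrt(d2) = 70.014
k = (sigma1 - sigma2) / (1/sqrt(d1) - 1/sqrt(d2)) = (262.1 - 129.9) / (267.261 - 70.014) = 0.670225 MPa*m^0.5
sigma0 = sigma1 - k/sqrt(d1) = 262.1 - 0.670225*267.261 = 82.9749 MPa
sigma_y(d3) = 82.9749 + 0.670225 / sqrt(2.8e-05) = 209.6 MPa


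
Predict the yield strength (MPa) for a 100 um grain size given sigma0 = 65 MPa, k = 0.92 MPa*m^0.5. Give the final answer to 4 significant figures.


sigma_y = sigma0 + k / sqrt(d)
d = 100 um = 1e-04 m
sigma_y = 65 + 0.92 / sqrt(1e-04)
sigma_y = 157 MPa


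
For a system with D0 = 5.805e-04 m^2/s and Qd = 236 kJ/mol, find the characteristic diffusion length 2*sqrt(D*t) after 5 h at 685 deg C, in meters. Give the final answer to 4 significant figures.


Step 1: D = D0 * exp(-Qd/(R*T))
T = 958.15 K
D = 5.805e-04 * exp(-236e3 / (8.314 * 958.15)) = 7.8982e-17 m^2/s
Step 2: L = 2*sqrt(D*t)
t = 5 h = 18000 s
L = 2*sqrt(7.8982e-17 * 18000) = 2.385e-06 m


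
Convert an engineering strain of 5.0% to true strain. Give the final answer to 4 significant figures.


epsilon_true = ln(1 + epsilon_eng)
epsilon_true = ln(1 + 0.05)
epsilon_true = 0.04879


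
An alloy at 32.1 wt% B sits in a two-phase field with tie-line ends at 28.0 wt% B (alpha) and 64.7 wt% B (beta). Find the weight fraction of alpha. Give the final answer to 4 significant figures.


f_alpha = (C_beta - C0) / (C_beta - C_alpha)
f_alpha = (64.7 - 32.1) / (64.7 - 28.0)
f_alpha = 0.8883


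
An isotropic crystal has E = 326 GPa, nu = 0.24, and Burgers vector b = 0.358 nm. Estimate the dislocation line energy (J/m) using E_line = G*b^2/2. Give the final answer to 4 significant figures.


Step 1: G = E / (2*(1+nu))
G = 326 / (2*(1+0.24)) = 131.452 GPa = 1.31452e+11 Pa
Step 2: E_line = G*b^2/2
b = 0.358 nm = 3.58e-10 m
E_line = 0.5 * 1.31452e+11 * (3.58e-10)^2 = 8.424e-09 J/m


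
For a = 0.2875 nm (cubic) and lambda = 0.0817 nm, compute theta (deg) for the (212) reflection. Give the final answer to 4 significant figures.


d = a / sqrt(h^2+k^2+l^2)
d = 0.2875 / sqrt(9) = 0.0958333 nm
lambda = 2*d*sin(theta)  =>  sin(theta) = lambda / (2*d)
sin(theta) = 0.0817 / (2 * 0.0958333) = 0.426261
theta = 25.23 deg


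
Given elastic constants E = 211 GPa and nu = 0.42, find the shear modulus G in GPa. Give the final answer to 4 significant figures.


G = E / (2*(1+nu))
G = 211 / (2*(1+0.42))
G = 74.3 GPa


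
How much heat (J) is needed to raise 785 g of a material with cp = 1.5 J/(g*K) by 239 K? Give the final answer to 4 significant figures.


Q = m * cp * dT
Q = 785 * 1.5 * 239
Q = 281400 J


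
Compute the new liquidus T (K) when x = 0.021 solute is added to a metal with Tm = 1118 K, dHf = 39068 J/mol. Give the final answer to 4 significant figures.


dT = R*Tm^2*x / dHf
dT = 8.314 * 1118^2 * 0.021 / 39068
dT = 5.58588 K
T_new = 1118 - 5.58588 = 1112 K


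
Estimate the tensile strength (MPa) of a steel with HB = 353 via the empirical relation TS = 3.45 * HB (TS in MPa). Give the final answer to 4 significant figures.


TS (MPa) = 3.45 * HB
TS = 3.45 * 353
TS = 1218 MPa


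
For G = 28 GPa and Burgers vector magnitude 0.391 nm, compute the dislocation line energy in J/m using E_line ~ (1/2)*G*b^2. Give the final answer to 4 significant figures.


E = G*b^2/2
b = 0.391 nm = 3.91e-10 m
G = 28 GPa = 2.8e+10 Pa
E = 0.5 * 2.8e+10 * (3.91e-10)^2
E = 2.14e-09 J/m


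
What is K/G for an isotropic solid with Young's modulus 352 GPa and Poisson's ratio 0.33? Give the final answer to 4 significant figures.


G = E / (2*(1+nu))
G = 352 / (2*(1+0.33)) = 132.331 GPa
K = E / (3*(1-2*nu))
K = 352 / (3*(1-2*0.33)) = 345.098 GPa
K/G = 345.098 / 132.331 = 2.608


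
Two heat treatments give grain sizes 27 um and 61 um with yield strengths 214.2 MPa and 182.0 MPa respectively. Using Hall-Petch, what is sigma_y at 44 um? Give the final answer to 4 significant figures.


sigma_y = sigma0 + k / sqrt(d)
1/sqrt(d1) = 1/sqrt(2.7e-05) = 192.45;  1/sqrt(d2) = 128.037
k = (sigma1 - sigma2) / (1/sqrt(d1) - 1/sqrt(d2)) = (214.2 - 182.0) / (192.45 - 128.037) = 0.499897 MPa*m^0.5
sigma0 = sigma1 - k/sqrt(d1) = 214.2 - 0.499897*192.45 = 117.995 MPa
sigma_y(d3) = 117.995 + 0.499897 / sqrt(4.4e-05) = 193.4 MPa


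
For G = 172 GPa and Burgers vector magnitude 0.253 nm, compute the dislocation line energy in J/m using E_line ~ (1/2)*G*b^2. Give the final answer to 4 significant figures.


E = G*b^2/2
b = 0.253 nm = 2.53e-10 m
G = 172 GPa = 1.72e+11 Pa
E = 0.5 * 1.72e+11 * (2.53e-10)^2
E = 5.505e-09 J/m


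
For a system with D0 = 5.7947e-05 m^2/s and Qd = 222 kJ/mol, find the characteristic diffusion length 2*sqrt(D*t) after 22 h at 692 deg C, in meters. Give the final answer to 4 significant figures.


Step 1: D = D0 * exp(-Qd/(R*T))
T = 965.15 K
D = 5.7947e-05 * exp(-222e3 / (8.314 * 965.15)) = 5.59488e-17 m^2/s
Step 2: L = 2*sqrt(D*t)
t = 22 h = 79200 s
L = 2*sqrt(5.59488e-17 * 79200) = 4.21e-06 m


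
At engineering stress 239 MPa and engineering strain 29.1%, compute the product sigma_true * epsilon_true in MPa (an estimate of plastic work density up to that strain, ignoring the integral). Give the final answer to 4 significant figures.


sigma_true = sigma_eng * (1 + epsilon_eng)
sigma_true = 239 * (1 + 0.291) = 308.549 MPa
epsilon_true = ln(1 + epsilon_eng)
epsilon_true = ln(1 + 0.291) = 0.255417
sigma_true * epsilon_true = 308.549 * 0.255417 = 78.81 MPa


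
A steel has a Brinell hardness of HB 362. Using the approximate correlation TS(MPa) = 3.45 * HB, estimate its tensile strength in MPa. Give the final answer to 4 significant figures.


TS (MPa) = 3.45 * HB
TS = 3.45 * 362
TS = 1249 MPa


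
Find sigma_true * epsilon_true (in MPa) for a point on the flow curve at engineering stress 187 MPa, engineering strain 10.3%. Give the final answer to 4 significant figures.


sigma_true = sigma_eng * (1 + epsilon_eng)
sigma_true = 187 * (1 + 0.103) = 206.261 MPa
epsilon_true = ln(1 + epsilon_eng)
epsilon_true = ln(1 + 0.103) = 0.0980337
sigma_true * epsilon_true = 206.261 * 0.0980337 = 20.22 MPa


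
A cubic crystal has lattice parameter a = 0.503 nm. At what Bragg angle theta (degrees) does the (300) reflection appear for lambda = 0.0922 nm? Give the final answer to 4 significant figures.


d = a / sqrt(h^2+k^2+l^2)
d = 0.503 / sqrt(9) = 0.167667 nm
lambda = 2*d*sin(theta)  =>  sin(theta) = lambda / (2*d)
sin(theta) = 0.0922 / (2 * 0.167667) = 0.27495
theta = 15.96 deg


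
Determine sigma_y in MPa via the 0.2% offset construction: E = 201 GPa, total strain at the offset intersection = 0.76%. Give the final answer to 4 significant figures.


Offset strain = 0.002
Elastic strain at yield = total_strain - offset = 7.6e-03 - 0.002 = 5.6e-03
sigma_y = E * elastic_strain = 201000 * 5.6e-03
sigma_y = 1126 MPa


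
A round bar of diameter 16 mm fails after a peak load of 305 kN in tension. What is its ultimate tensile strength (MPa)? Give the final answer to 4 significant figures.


A0 = pi*(d/2)^2 = pi*(16/2)^2 = 201.062 mm^2
UTS = F_max / A0 = 305*1000 / 201.062
UTS = 1517 MPa


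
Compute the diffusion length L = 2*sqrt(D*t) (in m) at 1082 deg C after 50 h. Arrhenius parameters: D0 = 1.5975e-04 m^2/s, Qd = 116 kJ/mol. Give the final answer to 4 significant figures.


Step 1: D = D0 * exp(-Qd/(R*T))
T = 1355.15 K
D = 1.5975e-04 * exp(-116e3 / (8.314 * 1355.15)) = 5.39544e-09 m^2/s
Step 2: L = 2*sqrt(D*t)
t = 50 h = 180000 s
L = 2*sqrt(5.39544e-09 * 180000) = 0.06233 m


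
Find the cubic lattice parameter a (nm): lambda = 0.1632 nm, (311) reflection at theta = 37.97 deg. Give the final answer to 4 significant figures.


d = lambda / (2*sin(theta))
d = 0.1632 / (2*sin(37.97 deg))
d = 0.132629 nm
a = d * sqrt(h^2+k^2+l^2) = 0.132629 * sqrt(11)
a = 0.4399 nm


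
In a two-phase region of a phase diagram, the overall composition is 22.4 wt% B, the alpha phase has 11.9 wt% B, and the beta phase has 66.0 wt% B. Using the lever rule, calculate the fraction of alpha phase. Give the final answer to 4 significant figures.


f_alpha = (C_beta - C0) / (C_beta - C_alpha)
f_alpha = (66.0 - 22.4) / (66.0 - 11.9)
f_alpha = 0.8059


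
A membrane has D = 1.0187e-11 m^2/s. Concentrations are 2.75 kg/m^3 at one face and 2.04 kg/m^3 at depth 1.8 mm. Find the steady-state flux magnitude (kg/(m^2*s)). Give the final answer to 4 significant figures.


J = -D * (dC/dx) = D * (C1 - C2) / dx
J = 1.0187e-11 * (2.75 - 2.04) / 1.8e-03
J = 4.018e-09 kg/(m^2*s)


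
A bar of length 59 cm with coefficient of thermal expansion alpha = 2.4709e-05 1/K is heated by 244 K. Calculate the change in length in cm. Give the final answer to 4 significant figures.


dL = L0 * alpha * dT
dL = 59 * 2.4709e-05 * 244
dL = 0.3557 cm


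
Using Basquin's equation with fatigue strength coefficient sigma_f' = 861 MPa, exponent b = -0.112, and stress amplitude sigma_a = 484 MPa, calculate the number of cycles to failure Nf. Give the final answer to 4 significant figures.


sigma_a = sigma_f' * (2*Nf)^b
2*Nf = (sigma_a / sigma_f')^(1/b)
2*Nf = (484 / 861)^(1/-0.112)
2*Nf = 171.219
Nf = 85.61 cycles


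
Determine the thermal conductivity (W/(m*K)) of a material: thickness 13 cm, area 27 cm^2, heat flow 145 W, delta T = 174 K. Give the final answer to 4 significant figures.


k = Q*L / (A*dT)
L = 0.13 m, A = 2.7e-03 m^2
k = 145 * 0.13 / (2.7e-03 * 174)
k = 40.12 W/(m*K)


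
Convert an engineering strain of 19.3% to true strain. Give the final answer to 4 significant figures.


epsilon_true = ln(1 + epsilon_eng)
epsilon_true = ln(1 + 0.193)
epsilon_true = 0.1765


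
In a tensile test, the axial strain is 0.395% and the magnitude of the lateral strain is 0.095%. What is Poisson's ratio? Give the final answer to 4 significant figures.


nu = -epsilon_lat / epsilon_axial
Lateral strain is contraction (negative), so using magnitudes:
nu = 0.095 / 0.395
nu = 0.2405


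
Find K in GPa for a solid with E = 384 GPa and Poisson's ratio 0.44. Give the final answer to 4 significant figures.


K = E / (3*(1-2*nu))
K = 384 / (3*(1-2*0.44))
K = 1067 GPa


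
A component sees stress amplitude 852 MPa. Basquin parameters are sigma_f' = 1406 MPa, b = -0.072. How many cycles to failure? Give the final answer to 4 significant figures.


sigma_a = sigma_f' * (2*Nf)^b
2*Nf = (sigma_a / sigma_f')^(1/b)
2*Nf = (852 / 1406)^(1/-0.072)
2*Nf = 1050.68
Nf = 525.3 cycles


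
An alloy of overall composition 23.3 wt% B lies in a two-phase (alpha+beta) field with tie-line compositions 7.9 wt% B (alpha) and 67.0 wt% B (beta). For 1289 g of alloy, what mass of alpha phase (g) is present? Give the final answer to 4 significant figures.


f_alpha = (C_beta - C0) / (C_beta - C_alpha)
f_alpha = (67.0 - 23.3) / (67.0 - 7.9) = 0.739425
m_alpha = f_alpha * m_total = 0.739425 * 1289 = 953.1 g


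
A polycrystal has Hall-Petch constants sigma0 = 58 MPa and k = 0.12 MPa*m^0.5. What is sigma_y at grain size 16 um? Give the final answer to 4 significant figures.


sigma_y = sigma0 + k / sqrt(d)
d = 16 um = 1.6e-05 m
sigma_y = 58 + 0.12 / sqrt(1.6e-05)
sigma_y = 88 MPa


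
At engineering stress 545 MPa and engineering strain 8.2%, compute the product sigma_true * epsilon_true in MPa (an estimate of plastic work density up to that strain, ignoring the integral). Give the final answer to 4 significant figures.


sigma_true = sigma_eng * (1 + epsilon_eng)
sigma_true = 545 * (1 + 0.082) = 589.69 MPa
epsilon_true = ln(1 + epsilon_eng)
epsilon_true = ln(1 + 0.082) = 0.0788112
sigma_true * epsilon_true = 589.69 * 0.0788112 = 46.47 MPa


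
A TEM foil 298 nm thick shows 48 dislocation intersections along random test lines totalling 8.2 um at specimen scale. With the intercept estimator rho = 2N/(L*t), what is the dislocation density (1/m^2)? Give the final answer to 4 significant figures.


rho = 2N / (L * t)
L = 8.2 um = 8.2e-06 m, t = 298 nm = 2.98e-07 m
rho = 2 * 48 / (8.2e-06 * 2.98e-07)
rho = 3.929e+13 1/m^2


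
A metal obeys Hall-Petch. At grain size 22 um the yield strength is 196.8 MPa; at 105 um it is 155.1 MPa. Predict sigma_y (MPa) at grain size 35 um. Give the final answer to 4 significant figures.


sigma_y = sigma0 + k / sqrt(d)
1/sqrt(d1) = 1/sqrt(2.2e-05) = 213.201;  1/sqrt(d2) = 97.59
k = (sigma1 - sigma2) / (1/sqrt(d1) - 1/sqrt(d2)) = (196.8 - 155.1) / (213.201 - 97.59) = 0.360693 MPa*m^0.5
sigma0 = sigma1 - k/sqrt(d1) = 196.8 - 0.360693*213.201 = 119.9 MPa
sigma_y(d3) = 119.9 + 0.360693 / sqrt(3.5e-05) = 180.9 MPa


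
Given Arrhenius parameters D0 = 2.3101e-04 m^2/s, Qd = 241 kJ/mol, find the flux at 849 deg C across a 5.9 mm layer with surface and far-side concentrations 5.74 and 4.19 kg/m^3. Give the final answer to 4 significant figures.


Step 1: D = D0 * exp(-Qd/(R*T))
T = 849 + 273.15 = 1122.15 K
D = 2.3101e-04 * exp(-241e3 / (8.314 * 1122.15)) = 1.39632e-15 m^2/s
Step 2: J = D * (C1 - C2) / dx
J = 1.39632e-15 * (5.74 - 4.19) / 5.9e-03
J = 3.668e-13 kg/(m^2*s)


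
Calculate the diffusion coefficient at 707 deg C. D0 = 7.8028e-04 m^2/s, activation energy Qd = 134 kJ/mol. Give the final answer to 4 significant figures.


D = D0 * exp(-Qd / (R*T))
T = 980.15 K
D = 7.8028e-04 * exp(-134e3 / (8.314 * 980.15))
D = 5.634e-11 m^2/s


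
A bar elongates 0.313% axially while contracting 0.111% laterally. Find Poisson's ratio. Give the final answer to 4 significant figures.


nu = -epsilon_lat / epsilon_axial
Lateral strain is contraction (negative), so using magnitudes:
nu = 0.111 / 0.313
nu = 0.3546


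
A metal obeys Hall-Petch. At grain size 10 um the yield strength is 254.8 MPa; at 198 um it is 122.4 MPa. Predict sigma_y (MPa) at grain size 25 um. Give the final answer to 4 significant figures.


sigma_y = sigma0 + k / sqrt(d)
1/sqrt(d1) = 1/sqrt(1e-05) = 316.228;  1/sqrt(d2) = 71.0669
k = (sigma1 - sigma2) / (1/sqrt(d1) - 1/sqrt(d2)) = (254.8 - 122.4) / (316.228 - 71.0669) = 0.540054 MPa*m^0.5
sigma0 = sigma1 - k/sqrt(d1) = 254.8 - 0.540054*316.228 = 84.0201 MPa
sigma_y(d3) = 84.0201 + 0.540054 / sqrt(2.5e-05) = 192 MPa


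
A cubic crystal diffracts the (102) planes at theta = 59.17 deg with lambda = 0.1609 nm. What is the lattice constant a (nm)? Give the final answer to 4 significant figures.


d = lambda / (2*sin(theta))
d = 0.1609 / (2*sin(59.17 deg))
d = 0.093689 nm
a = d * sqrt(h^2+k^2+l^2) = 0.093689 * sqrt(5)
a = 0.2095 nm


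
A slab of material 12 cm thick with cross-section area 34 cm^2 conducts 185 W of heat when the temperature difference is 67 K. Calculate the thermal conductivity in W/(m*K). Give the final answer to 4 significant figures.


k = Q*L / (A*dT)
L = 0.12 m, A = 3.4e-03 m^2
k = 185 * 0.12 / (3.4e-03 * 67)
k = 97.45 W/(m*K)


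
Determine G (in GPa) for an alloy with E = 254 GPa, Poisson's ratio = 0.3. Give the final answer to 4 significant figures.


G = E / (2*(1+nu))
G = 254 / (2*(1+0.3))
G = 97.69 GPa


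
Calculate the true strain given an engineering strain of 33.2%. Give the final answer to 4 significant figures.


epsilon_true = ln(1 + epsilon_eng)
epsilon_true = ln(1 + 0.332)
epsilon_true = 0.2867


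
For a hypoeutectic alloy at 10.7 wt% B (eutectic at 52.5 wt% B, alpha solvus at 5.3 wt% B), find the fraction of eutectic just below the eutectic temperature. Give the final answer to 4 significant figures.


f_primary = (C_e - C0) / (C_e - C_alpha_max)
f_primary = (52.5 - 10.7) / (52.5 - 5.3)
f_primary = 0.885593
f_eutectic = 1 - 0.885593 = 0.1144


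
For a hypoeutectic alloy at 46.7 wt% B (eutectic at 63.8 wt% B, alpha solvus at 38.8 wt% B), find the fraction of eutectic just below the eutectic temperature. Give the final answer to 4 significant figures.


f_primary = (C_e - C0) / (C_e - C_alpha_max)
f_primary = (63.8 - 46.7) / (63.8 - 38.8)
f_primary = 0.684
f_eutectic = 1 - 0.684 = 0.316


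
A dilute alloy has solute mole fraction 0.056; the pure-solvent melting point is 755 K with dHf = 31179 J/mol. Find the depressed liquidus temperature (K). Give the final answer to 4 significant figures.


dT = R*Tm^2*x / dHf
dT = 8.314 * 755^2 * 0.056 / 31179
dT = 8.51196 K
T_new = 755 - 8.51196 = 746.5 K


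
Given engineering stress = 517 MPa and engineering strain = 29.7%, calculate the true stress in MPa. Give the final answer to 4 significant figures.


sigma_true = sigma_eng * (1 + epsilon_eng)
sigma_true = 517 * (1 + 0.297)
sigma_true = 670.5 MPa


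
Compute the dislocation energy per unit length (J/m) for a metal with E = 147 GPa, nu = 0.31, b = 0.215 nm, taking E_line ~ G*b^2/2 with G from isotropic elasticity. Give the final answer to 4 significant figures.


Step 1: G = E / (2*(1+nu))
G = 147 / (2*(1+0.31)) = 56.1069 GPa = 5.61069e+10 Pa
Step 2: E_line = G*b^2/2
b = 0.215 nm = 2.15e-10 m
E_line = 0.5 * 5.61069e+10 * (2.15e-10)^2 = 1.297e-09 J/m


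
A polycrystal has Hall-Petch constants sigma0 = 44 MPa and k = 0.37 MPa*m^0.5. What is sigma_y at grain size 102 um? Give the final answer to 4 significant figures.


sigma_y = sigma0 + k / sqrt(d)
d = 102 um = 1.02e-04 m
sigma_y = 44 + 0.37 / sqrt(1.02e-04)
sigma_y = 80.64 MPa


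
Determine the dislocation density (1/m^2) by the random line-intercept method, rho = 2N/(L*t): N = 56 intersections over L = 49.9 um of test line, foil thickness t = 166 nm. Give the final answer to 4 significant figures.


rho = 2N / (L * t)
L = 49.9 um = 4.99e-05 m, t = 166 nm = 1.66e-07 m
rho = 2 * 56 / (4.99e-05 * 1.66e-07)
rho = 1.352e+13 1/m^2


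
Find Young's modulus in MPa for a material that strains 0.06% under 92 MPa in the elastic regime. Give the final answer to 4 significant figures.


E = sigma / epsilon
epsilon = 0.06% = 6e-04
E = 92 / 6e-04
E = 153300 MPa


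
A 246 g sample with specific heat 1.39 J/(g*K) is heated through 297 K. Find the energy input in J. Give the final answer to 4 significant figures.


Q = m * cp * dT
Q = 246 * 1.39 * 297
Q = 101600 J


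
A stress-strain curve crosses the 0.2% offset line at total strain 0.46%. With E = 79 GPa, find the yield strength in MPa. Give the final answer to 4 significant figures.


Offset strain = 0.002
Elastic strain at yield = total_strain - offset = 4.6e-03 - 0.002 = 2.6e-03
sigma_y = E * elastic_strain = 79000 * 2.6e-03
sigma_y = 205.4 MPa


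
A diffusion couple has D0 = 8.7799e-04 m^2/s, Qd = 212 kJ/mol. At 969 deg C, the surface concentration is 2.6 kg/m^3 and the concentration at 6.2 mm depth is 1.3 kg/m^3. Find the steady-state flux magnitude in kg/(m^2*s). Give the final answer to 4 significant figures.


Step 1: D = D0 * exp(-Qd/(R*T))
T = 969 + 273.15 = 1242.15 K
D = 8.7799e-04 * exp(-212e3 / (8.314 * 1242.15)) = 1.06705e-12 m^2/s
Step 2: J = D * (C1 - C2) / dx
J = 1.06705e-12 * (2.6 - 1.3) / 6.2e-03
J = 2.237e-10 kg/(m^2*s)


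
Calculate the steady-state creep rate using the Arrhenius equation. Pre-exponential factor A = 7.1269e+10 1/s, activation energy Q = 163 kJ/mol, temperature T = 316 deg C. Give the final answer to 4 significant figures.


rate = A * exp(-Q / (R*T))
T = 316 + 273.15 = 589.15 K
rate = 7.1269e+10 * exp(-163e3 / (8.314 * 589.15))
rate = 2.516e-04 1/s


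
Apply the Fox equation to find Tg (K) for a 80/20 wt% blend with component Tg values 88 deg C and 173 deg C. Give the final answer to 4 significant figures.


1/Tg = w1/Tg1 + w2/Tg2 (in Kelvin)
Tg1 = 361.15 K, Tg2 = 446.15 K
1/Tg = 0.8/361.15 + 0.2/446.15
Tg = 375.5 K


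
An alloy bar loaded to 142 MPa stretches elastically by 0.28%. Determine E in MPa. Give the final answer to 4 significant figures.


E = sigma / epsilon
epsilon = 0.28% = 2.8e-03
E = 142 / 2.8e-03
E = 50710 MPa


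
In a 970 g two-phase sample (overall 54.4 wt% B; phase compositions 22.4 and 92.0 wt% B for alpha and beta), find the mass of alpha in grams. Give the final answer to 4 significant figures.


f_alpha = (C_beta - C0) / (C_beta - C_alpha)
f_alpha = (92.0 - 54.4) / (92.0 - 22.4) = 0.54023
m_alpha = f_alpha * m_total = 0.54023 * 970 = 524 g


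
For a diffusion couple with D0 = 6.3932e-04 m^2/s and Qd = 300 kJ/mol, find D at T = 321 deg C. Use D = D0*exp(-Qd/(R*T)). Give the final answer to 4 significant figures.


D = D0 * exp(-Qd / (R*T))
T = 594.15 K
D = 6.3932e-04 * exp(-300e3 / (8.314 * 594.15))
D = 2.693e-30 m^2/s


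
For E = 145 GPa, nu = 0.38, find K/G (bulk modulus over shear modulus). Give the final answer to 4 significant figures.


G = E / (2*(1+nu))
G = 145 / (2*(1+0.38)) = 52.5362 GPa
K = E / (3*(1-2*nu))
K = 145 / (3*(1-2*0.38)) = 201.389 GPa
K/G = 201.389 / 52.5362 = 3.833


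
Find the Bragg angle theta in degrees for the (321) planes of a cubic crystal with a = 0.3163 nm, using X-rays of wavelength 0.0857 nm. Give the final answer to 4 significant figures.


d = a / sqrt(h^2+k^2+l^2)
d = 0.3163 / sqrt(14) = 0.0845347 nm
lambda = 2*d*sin(theta)  =>  sin(theta) = lambda / (2*d)
sin(theta) = 0.0857 / (2 * 0.0845347) = 0.506892
theta = 30.46 deg


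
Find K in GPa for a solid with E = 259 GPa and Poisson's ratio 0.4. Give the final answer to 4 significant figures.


K = E / (3*(1-2*nu))
K = 259 / (3*(1-2*0.4))
K = 431.7 GPa


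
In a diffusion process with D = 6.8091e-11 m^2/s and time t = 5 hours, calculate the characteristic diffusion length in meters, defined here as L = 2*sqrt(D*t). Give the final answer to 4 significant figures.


t = 5 hr = 18000 s
Diffusion length = 2*sqrt(D*t)
= 2*sqrt(6.8091e-11 * 18000)
= 2.214e-03 m


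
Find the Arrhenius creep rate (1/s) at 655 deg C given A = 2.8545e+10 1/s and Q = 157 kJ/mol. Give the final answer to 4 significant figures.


rate = A * exp(-Q / (R*T))
T = 655 + 273.15 = 928.15 K
rate = 2.8545e+10 * exp(-157e3 / (8.314 * 928.15))
rate = 41.64 1/s


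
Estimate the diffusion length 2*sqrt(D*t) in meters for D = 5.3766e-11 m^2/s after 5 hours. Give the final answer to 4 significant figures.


t = 5 hr = 18000 s
Diffusion length = 2*sqrt(D*t)
= 2*sqrt(5.3766e-11 * 18000)
= 1.968e-03 m


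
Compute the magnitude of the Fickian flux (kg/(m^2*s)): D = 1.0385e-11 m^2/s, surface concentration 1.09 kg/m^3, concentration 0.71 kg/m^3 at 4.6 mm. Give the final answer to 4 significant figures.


J = -D * (dC/dx) = D * (C1 - C2) / dx
J = 1.0385e-11 * (1.09 - 0.71) / 4.6e-03
J = 8.579e-10 kg/(m^2*s)


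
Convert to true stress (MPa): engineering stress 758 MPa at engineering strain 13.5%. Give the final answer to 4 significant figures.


sigma_true = sigma_eng * (1 + epsilon_eng)
sigma_true = 758 * (1 + 0.135)
sigma_true = 860.3 MPa


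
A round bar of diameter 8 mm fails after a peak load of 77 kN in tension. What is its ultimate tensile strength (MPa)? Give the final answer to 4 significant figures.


A0 = pi*(d/2)^2 = pi*(8/2)^2 = 50.2655 mm^2
UTS = F_max / A0 = 77*1000 / 50.2655
UTS = 1532 MPa


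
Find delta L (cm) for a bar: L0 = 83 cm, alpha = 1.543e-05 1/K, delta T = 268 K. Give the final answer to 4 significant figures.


dL = L0 * alpha * dT
dL = 83 * 1.543e-05 * 268
dL = 0.3432 cm


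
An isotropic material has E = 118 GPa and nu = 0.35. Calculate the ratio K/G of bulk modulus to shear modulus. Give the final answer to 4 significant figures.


G = E / (2*(1+nu))
G = 118 / (2*(1+0.35)) = 43.7037 GPa
K = E / (3*(1-2*nu))
K = 118 / (3*(1-2*0.35)) = 131.111 GPa
K/G = 131.111 / 43.7037 = 3


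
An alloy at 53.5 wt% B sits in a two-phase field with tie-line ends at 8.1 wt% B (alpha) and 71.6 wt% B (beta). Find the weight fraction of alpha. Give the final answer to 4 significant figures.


f_alpha = (C_beta - C0) / (C_beta - C_alpha)
f_alpha = (71.6 - 53.5) / (71.6 - 8.1)
f_alpha = 0.285


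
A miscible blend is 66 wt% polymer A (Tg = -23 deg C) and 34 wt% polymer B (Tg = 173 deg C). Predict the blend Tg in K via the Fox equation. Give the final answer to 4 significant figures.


1/Tg = w1/Tg1 + w2/Tg2 (in Kelvin)
Tg1 = 250.15 K, Tg2 = 446.15 K
1/Tg = 0.66/250.15 + 0.34/446.15
Tg = 294.1 K


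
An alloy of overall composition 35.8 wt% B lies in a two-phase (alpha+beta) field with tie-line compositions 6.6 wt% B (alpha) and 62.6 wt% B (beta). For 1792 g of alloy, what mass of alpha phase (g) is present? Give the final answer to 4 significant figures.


f_alpha = (C_beta - C0) / (C_beta - C_alpha)
f_alpha = (62.6 - 35.8) / (62.6 - 6.6) = 0.478571
m_alpha = f_alpha * m_total = 0.478571 * 1792 = 857.6 g


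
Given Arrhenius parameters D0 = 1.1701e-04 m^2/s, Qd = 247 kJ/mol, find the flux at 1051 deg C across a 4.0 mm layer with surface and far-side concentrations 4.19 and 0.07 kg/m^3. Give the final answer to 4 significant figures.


Step 1: D = D0 * exp(-Qd/(R*T))
T = 1051 + 273.15 = 1324.15 K
D = 1.1701e-04 * exp(-247e3 / (8.314 * 1324.15)) = 2.11006e-14 m^2/s
Step 2: J = D * (C1 - C2) / dx
J = 2.11006e-14 * (4.19 - 0.07) / 4e-03
J = 2.173e-11 kg/(m^2*s)


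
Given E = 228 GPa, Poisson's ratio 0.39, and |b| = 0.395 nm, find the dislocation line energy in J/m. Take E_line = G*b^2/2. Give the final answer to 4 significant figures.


Step 1: G = E / (2*(1+nu))
G = 228 / (2*(1+0.39)) = 82.0144 GPa = 8.20144e+10 Pa
Step 2: E_line = G*b^2/2
b = 0.395 nm = 3.95e-10 m
E_line = 0.5 * 8.20144e+10 * (3.95e-10)^2 = 6.398e-09 J/m


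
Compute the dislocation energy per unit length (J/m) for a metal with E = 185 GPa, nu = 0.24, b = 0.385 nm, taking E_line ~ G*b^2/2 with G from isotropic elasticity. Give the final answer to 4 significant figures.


Step 1: G = E / (2*(1+nu))
G = 185 / (2*(1+0.24)) = 74.5968 GPa = 7.45968e+10 Pa
Step 2: E_line = G*b^2/2
b = 0.385 nm = 3.85e-10 m
E_line = 0.5 * 7.45968e+10 * (3.85e-10)^2 = 5.529e-09 J/m


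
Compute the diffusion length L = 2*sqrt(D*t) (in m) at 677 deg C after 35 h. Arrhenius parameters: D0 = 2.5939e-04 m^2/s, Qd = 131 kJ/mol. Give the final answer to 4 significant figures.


Step 1: D = D0 * exp(-Qd/(R*T))
T = 950.15 K
D = 2.5939e-04 * exp(-131e3 / (8.314 * 950.15)) = 1.6291e-11 m^2/s
Step 2: L = 2*sqrt(D*t)
t = 35 h = 126000 s
L = 2*sqrt(1.6291e-11 * 126000) = 2.865e-03 m


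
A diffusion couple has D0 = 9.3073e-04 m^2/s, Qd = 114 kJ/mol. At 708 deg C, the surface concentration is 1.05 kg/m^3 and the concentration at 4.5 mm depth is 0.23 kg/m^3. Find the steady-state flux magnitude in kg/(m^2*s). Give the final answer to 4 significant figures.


Step 1: D = D0 * exp(-Qd/(R*T))
T = 708 + 273.15 = 981.15 K
D = 9.3073e-04 * exp(-114e3 / (8.314 * 981.15)) = 7.93327e-10 m^2/s
Step 2: J = D * (C1 - C2) / dx
J = 7.93327e-10 * (1.05 - 0.23) / 4.5e-03
J = 1.446e-07 kg/(m^2*s)


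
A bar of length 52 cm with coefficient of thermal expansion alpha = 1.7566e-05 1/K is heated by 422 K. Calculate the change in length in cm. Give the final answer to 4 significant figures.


dL = L0 * alpha * dT
dL = 52 * 1.7566e-05 * 422
dL = 0.3855 cm


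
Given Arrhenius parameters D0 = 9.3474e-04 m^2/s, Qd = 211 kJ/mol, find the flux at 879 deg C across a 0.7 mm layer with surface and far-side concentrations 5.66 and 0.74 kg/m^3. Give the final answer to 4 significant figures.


Step 1: D = D0 * exp(-Qd/(R*T))
T = 879 + 273.15 = 1152.15 K
D = 9.3474e-04 * exp(-211e3 / (8.314 * 1152.15)) = 2.53693e-13 m^2/s
Step 2: J = D * (C1 - C2) / dx
J = 2.53693e-13 * (5.66 - 0.74) / 7e-04
J = 1.783e-09 kg/(m^2*s)


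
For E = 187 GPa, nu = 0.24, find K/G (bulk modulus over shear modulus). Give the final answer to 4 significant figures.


G = E / (2*(1+nu))
G = 187 / (2*(1+0.24)) = 75.4032 GPa
K = E / (3*(1-2*nu))
K = 187 / (3*(1-2*0.24)) = 119.872 GPa
K/G = 119.872 / 75.4032 = 1.59


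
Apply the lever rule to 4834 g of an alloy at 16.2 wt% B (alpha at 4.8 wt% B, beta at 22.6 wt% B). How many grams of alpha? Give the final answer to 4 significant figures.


f_alpha = (C_beta - C0) / (C_beta - C_alpha)
f_alpha = (22.6 - 16.2) / (22.6 - 4.8) = 0.359551
m_alpha = f_alpha * m_total = 0.359551 * 4834 = 1738 g


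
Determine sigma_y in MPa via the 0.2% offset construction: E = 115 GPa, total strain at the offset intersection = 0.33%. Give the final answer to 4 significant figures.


Offset strain = 0.002
Elastic strain at yield = total_strain - offset = 3.3e-03 - 0.002 = 1.3e-03
sigma_y = E * elastic_strain = 115000 * 1.3e-03
sigma_y = 149.5 MPa


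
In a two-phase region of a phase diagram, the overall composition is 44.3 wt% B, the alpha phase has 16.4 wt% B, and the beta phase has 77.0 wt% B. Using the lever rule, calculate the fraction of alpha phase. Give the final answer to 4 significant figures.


f_alpha = (C_beta - C0) / (C_beta - C_alpha)
f_alpha = (77.0 - 44.3) / (77.0 - 16.4)
f_alpha = 0.5396


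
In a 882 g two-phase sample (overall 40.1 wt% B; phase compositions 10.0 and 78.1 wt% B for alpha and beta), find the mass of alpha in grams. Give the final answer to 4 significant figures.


f_alpha = (C_beta - C0) / (C_beta - C_alpha)
f_alpha = (78.1 - 40.1) / (78.1 - 10.0) = 0.558003
m_alpha = f_alpha * m_total = 0.558003 * 882 = 492.2 g


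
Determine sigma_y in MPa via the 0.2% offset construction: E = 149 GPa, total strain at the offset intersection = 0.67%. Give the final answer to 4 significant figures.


Offset strain = 0.002
Elastic strain at yield = total_strain - offset = 6.7e-03 - 0.002 = 4.7e-03
sigma_y = E * elastic_strain = 149000 * 4.7e-03
sigma_y = 700.3 MPa


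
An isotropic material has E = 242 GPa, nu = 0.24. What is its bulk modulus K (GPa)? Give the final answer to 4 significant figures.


K = E / (3*(1-2*nu))
K = 242 / (3*(1-2*0.24))
K = 155.1 GPa


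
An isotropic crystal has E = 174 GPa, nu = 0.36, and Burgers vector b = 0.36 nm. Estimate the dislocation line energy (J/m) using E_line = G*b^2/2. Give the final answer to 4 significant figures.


Step 1: G = E / (2*(1+nu))
G = 174 / (2*(1+0.36)) = 63.9706 GPa = 6.39706e+10 Pa
Step 2: E_line = G*b^2/2
b = 0.36 nm = 3.6e-10 m
E_line = 0.5 * 6.39706e+10 * (3.6e-10)^2 = 4.145e-09 J/m


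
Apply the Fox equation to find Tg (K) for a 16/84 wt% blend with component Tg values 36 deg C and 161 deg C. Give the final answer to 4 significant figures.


1/Tg = w1/Tg1 + w2/Tg2 (in Kelvin)
Tg1 = 309.15 K, Tg2 = 434.15 K
1/Tg = 0.16/309.15 + 0.84/434.15
Tg = 407.8 K


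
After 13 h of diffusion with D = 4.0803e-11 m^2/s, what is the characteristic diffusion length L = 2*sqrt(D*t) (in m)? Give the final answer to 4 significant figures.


t = 13 hr = 46800 s
Diffusion length = 2*sqrt(D*t)
= 2*sqrt(4.0803e-11 * 46800)
= 2.764e-03 m


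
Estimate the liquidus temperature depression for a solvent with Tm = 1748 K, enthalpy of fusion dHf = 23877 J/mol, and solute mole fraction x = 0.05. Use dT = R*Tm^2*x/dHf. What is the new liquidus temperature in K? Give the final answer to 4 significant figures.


dT = R*Tm^2*x / dHf
dT = 8.314 * 1748^2 * 0.05 / 23877
dT = 53.1965 K
T_new = 1748 - 53.1965 = 1695 K


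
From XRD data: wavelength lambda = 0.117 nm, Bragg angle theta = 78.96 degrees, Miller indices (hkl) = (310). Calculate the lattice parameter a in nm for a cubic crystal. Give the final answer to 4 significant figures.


d = lambda / (2*sin(theta))
d = 0.117 / (2*sin(78.96 deg))
d = 0.059603 nm
a = d * sqrt(h^2+k^2+l^2) = 0.059603 * sqrt(10)
a = 0.1885 nm


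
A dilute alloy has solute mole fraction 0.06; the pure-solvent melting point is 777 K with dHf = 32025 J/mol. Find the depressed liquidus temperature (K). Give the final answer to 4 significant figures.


dT = R*Tm^2*x / dHf
dT = 8.314 * 777^2 * 0.06 / 32025
dT = 9.40403 K
T_new = 777 - 9.40403 = 767.6 K


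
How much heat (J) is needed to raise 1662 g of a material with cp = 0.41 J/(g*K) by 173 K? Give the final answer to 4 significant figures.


Q = m * cp * dT
Q = 1662 * 0.41 * 173
Q = 117900 J


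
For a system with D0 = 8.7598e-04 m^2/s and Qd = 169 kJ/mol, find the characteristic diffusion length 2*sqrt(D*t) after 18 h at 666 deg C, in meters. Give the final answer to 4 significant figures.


Step 1: D = D0 * exp(-Qd/(R*T))
T = 939.15 K
D = 8.7598e-04 * exp(-169e3 / (8.314 * 939.15)) = 3.48766e-13 m^2/s
Step 2: L = 2*sqrt(D*t)
t = 18 h = 64800 s
L = 2*sqrt(3.48766e-13 * 64800) = 3.007e-04 m


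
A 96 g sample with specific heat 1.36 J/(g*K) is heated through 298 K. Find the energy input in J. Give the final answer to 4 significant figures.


Q = m * cp * dT
Q = 96 * 1.36 * 298
Q = 38910 J


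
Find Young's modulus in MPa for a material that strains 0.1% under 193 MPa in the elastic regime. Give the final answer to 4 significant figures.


E = sigma / epsilon
epsilon = 0.1% = 1e-03
E = 193 / 1e-03
E = 193000 MPa


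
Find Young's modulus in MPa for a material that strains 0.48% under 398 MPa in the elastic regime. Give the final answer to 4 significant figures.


E = sigma / epsilon
epsilon = 0.48% = 4.8e-03
E = 398 / 4.8e-03
E = 82920 MPa


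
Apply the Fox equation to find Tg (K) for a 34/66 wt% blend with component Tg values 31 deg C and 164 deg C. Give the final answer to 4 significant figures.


1/Tg = w1/Tg1 + w2/Tg2 (in Kelvin)
Tg1 = 304.15 K, Tg2 = 437.15 K
1/Tg = 0.34/304.15 + 0.66/437.15
Tg = 380.6 K


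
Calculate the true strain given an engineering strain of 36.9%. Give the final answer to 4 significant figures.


epsilon_true = ln(1 + epsilon_eng)
epsilon_true = ln(1 + 0.369)
epsilon_true = 0.3141


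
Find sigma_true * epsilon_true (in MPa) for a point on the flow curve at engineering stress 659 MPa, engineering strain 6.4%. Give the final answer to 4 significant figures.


sigma_true = sigma_eng * (1 + epsilon_eng)
sigma_true = 659 * (1 + 0.064) = 701.176 MPa
epsilon_true = ln(1 + epsilon_eng)
epsilon_true = ln(1 + 0.064) = 0.0620354
sigma_true * epsilon_true = 701.176 * 0.0620354 = 43.5 MPa
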